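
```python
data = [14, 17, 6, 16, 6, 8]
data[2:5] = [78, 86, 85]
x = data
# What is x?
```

data starts as [14, 17, 6, 16, 6, 8] (length 6). The slice data[2:5] covers indices [2, 3, 4] with values [6, 16, 6]. Replacing that slice with [78, 86, 85] (same length) produces [14, 17, 78, 86, 85, 8].

[14, 17, 78, 86, 85, 8]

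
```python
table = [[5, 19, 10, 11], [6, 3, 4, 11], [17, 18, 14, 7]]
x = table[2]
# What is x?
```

table has 3 rows. Row 2 is [17, 18, 14, 7].

[17, 18, 14, 7]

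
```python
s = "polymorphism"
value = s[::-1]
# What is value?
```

s has length 12. The slice s[::-1] selects indices [11, 10, 9, 8, 7, 6, 5, 4, 3, 2, 1, 0] (11->'m', 10->'s', 9->'i', 8->'h', 7->'p', 6->'r', 5->'o', 4->'m', 3->'y', 2->'l', 1->'o', 0->'p'), giving 'msihpromylop'.

'msihpromylop'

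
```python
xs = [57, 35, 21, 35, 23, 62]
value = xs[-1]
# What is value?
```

xs has length 6. Negative index -1 maps to positive index 6 + (-1) = 5. xs[5] = 62.

62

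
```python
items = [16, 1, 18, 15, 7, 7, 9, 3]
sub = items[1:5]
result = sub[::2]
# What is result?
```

items has length 8. The slice items[1:5] selects indices [1, 2, 3, 4] (1->1, 2->18, 3->15, 4->7), giving [1, 18, 15, 7]. So sub = [1, 18, 15, 7]. sub has length 4. The slice sub[::2] selects indices [0, 2] (0->1, 2->15), giving [1, 15].

[1, 15]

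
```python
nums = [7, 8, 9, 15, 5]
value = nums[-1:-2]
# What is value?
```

nums has length 5. The slice nums[-1:-2] resolves to an empty index range, so the result is [].

[]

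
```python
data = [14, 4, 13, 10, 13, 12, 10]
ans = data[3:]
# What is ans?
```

data has length 7. The slice data[3:] selects indices [3, 4, 5, 6] (3->10, 4->13, 5->12, 6->10), giving [10, 13, 12, 10].

[10, 13, 12, 10]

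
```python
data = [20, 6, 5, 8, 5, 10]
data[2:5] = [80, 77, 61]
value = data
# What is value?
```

data starts as [20, 6, 5, 8, 5, 10] (length 6). The slice data[2:5] covers indices [2, 3, 4] with values [5, 8, 5]. Replacing that slice with [80, 77, 61] (same length) produces [20, 6, 80, 77, 61, 10].

[20, 6, 80, 77, 61, 10]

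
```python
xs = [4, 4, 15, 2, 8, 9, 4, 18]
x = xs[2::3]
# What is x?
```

xs has length 8. The slice xs[2::3] selects indices [2, 5] (2->15, 5->9), giving [15, 9].

[15, 9]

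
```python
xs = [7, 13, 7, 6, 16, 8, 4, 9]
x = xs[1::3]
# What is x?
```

xs has length 8. The slice xs[1::3] selects indices [1, 4, 7] (1->13, 4->16, 7->9), giving [13, 16, 9].

[13, 16, 9]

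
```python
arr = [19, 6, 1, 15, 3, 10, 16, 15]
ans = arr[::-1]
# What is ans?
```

arr has length 8. The slice arr[::-1] selects indices [7, 6, 5, 4, 3, 2, 1, 0] (7->15, 6->16, 5->10, 4->3, 3->15, 2->1, 1->6, 0->19), giving [15, 16, 10, 3, 15, 1, 6, 19].

[15, 16, 10, 3, 15, 1, 6, 19]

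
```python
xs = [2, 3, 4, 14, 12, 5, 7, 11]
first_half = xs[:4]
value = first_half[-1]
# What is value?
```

xs has length 8. The slice xs[:4] selects indices [0, 1, 2, 3] (0->2, 1->3, 2->4, 3->14), giving [2, 3, 4, 14]. So first_half = [2, 3, 4, 14]. Then first_half[-1] = 14.

14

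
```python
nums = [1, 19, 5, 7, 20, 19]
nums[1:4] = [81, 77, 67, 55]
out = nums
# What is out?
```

nums starts as [1, 19, 5, 7, 20, 19] (length 6). The slice nums[1:4] covers indices [1, 2, 3] with values [19, 5, 7]. Replacing that slice with [81, 77, 67, 55] (different length) produces [1, 81, 77, 67, 55, 20, 19].

[1, 81, 77, 67, 55, 20, 19]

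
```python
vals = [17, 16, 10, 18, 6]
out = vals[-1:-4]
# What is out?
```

vals has length 5. The slice vals[-1:-4] resolves to an empty index range, so the result is [].

[]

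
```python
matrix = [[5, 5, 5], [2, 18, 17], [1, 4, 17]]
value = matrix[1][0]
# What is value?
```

matrix[1] = [2, 18, 17]. Taking column 0 of that row yields 2.

2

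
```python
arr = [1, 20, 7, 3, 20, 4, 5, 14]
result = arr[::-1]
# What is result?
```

arr has length 8. The slice arr[::-1] selects indices [7, 6, 5, 4, 3, 2, 1, 0] (7->14, 6->5, 5->4, 4->20, 3->3, 2->7, 1->20, 0->1), giving [14, 5, 4, 20, 3, 7, 20, 1].

[14, 5, 4, 20, 3, 7, 20, 1]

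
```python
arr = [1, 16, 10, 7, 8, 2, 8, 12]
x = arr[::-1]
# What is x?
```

arr has length 8. The slice arr[::-1] selects indices [7, 6, 5, 4, 3, 2, 1, 0] (7->12, 6->8, 5->2, 4->8, 3->7, 2->10, 1->16, 0->1), giving [12, 8, 2, 8, 7, 10, 16, 1].

[12, 8, 2, 8, 7, 10, 16, 1]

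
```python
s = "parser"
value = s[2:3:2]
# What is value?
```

s has length 6. The slice s[2:3:2] selects indices [2] (2->'r'), giving 'r'.

'r'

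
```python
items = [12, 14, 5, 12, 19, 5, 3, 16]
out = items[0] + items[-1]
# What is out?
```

items has length 8. items[0] = 12.
items has length 8. Negative index -1 maps to positive index 8 + (-1) = 7. items[7] = 16.
Sum: 12 + 16 = 28.

28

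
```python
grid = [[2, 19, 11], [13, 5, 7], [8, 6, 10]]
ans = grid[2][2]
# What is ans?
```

grid[2] = [8, 6, 10]. Taking column 2 of that row yields 10.

10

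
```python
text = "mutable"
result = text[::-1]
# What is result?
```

text has length 7. The slice text[::-1] selects indices [6, 5, 4, 3, 2, 1, 0] (6->'e', 5->'l', 4->'b', 3->'a', 2->'t', 1->'u', 0->'m'), giving 'elbatum'.

'elbatum'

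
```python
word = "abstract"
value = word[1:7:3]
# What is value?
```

word has length 8. The slice word[1:7:3] selects indices [1, 4] (1->'b', 4->'r'), giving 'br'.

'br'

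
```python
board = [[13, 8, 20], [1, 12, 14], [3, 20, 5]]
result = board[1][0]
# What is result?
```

board[1] = [1, 12, 14]. Taking column 0 of that row yields 1.

1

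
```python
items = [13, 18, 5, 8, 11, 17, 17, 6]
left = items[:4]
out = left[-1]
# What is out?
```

items has length 8. The slice items[:4] selects indices [0, 1, 2, 3] (0->13, 1->18, 2->5, 3->8), giving [13, 18, 5, 8]. So left = [13, 18, 5, 8]. Then left[-1] = 8.

8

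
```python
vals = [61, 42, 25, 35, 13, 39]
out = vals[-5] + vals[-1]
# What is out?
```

vals has length 6. Negative index -5 maps to positive index 6 + (-5) = 1. vals[1] = 42.
vals has length 6. Negative index -1 maps to positive index 6 + (-1) = 5. vals[5] = 39.
Sum: 42 + 39 = 81.

81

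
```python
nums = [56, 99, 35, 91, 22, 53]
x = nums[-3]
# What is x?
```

nums has length 6. Negative index -3 maps to positive index 6 + (-3) = 3. nums[3] = 91.

91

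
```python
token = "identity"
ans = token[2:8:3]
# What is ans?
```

token has length 8. The slice token[2:8:3] selects indices [2, 5] (2->'e', 5->'i'), giving 'ei'.

'ei'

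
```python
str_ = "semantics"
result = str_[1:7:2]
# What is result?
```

str_ has length 9. The slice str_[1:7:2] selects indices [1, 3, 5] (1->'e', 3->'a', 5->'t'), giving 'eat'.

'eat'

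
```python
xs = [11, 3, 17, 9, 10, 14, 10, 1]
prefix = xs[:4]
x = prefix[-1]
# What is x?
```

xs has length 8. The slice xs[:4] selects indices [0, 1, 2, 3] (0->11, 1->3, 2->17, 3->9), giving [11, 3, 17, 9]. So prefix = [11, 3, 17, 9]. Then prefix[-1] = 9.

9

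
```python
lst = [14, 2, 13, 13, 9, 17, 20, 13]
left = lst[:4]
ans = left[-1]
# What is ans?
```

lst has length 8. The slice lst[:4] selects indices [0, 1, 2, 3] (0->14, 1->2, 2->13, 3->13), giving [14, 2, 13, 13]. So left = [14, 2, 13, 13]. Then left[-1] = 13.

13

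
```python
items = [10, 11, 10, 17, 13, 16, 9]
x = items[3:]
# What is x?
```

items has length 7. The slice items[3:] selects indices [3, 4, 5, 6] (3->17, 4->13, 5->16, 6->9), giving [17, 13, 16, 9].

[17, 13, 16, 9]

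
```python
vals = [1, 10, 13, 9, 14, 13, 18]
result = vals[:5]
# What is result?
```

vals has length 7. The slice vals[:5] selects indices [0, 1, 2, 3, 4] (0->1, 1->10, 2->13, 3->9, 4->14), giving [1, 10, 13, 9, 14].

[1, 10, 13, 9, 14]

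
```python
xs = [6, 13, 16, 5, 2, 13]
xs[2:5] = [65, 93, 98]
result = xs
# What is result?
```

xs starts as [6, 13, 16, 5, 2, 13] (length 6). The slice xs[2:5] covers indices [2, 3, 4] with values [16, 5, 2]. Replacing that slice with [65, 93, 98] (same length) produces [6, 13, 65, 93, 98, 13].

[6, 13, 65, 93, 98, 13]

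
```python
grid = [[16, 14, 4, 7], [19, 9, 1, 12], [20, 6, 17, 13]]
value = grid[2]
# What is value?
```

grid has 3 rows. Row 2 is [20, 6, 17, 13].

[20, 6, 17, 13]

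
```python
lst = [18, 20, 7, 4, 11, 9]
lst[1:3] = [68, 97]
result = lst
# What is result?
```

lst starts as [18, 20, 7, 4, 11, 9] (length 6). The slice lst[1:3] covers indices [1, 2] with values [20, 7]. Replacing that slice with [68, 97] (same length) produces [18, 68, 97, 4, 11, 9].

[18, 68, 97, 4, 11, 9]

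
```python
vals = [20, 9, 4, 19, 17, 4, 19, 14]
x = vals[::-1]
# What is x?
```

vals has length 8. The slice vals[::-1] selects indices [7, 6, 5, 4, 3, 2, 1, 0] (7->14, 6->19, 5->4, 4->17, 3->19, 2->4, 1->9, 0->20), giving [14, 19, 4, 17, 19, 4, 9, 20].

[14, 19, 4, 17, 19, 4, 9, 20]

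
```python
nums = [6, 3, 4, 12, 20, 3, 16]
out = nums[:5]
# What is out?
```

nums has length 7. The slice nums[:5] selects indices [0, 1, 2, 3, 4] (0->6, 1->3, 2->4, 3->12, 4->20), giving [6, 3, 4, 12, 20].

[6, 3, 4, 12, 20]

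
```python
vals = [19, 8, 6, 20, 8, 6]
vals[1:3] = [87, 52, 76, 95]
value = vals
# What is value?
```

vals starts as [19, 8, 6, 20, 8, 6] (length 6). The slice vals[1:3] covers indices [1, 2] with values [8, 6]. Replacing that slice with [87, 52, 76, 95] (different length) produces [19, 87, 52, 76, 95, 20, 8, 6].

[19, 87, 52, 76, 95, 20, 8, 6]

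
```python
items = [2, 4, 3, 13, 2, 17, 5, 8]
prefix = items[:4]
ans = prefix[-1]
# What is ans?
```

items has length 8. The slice items[:4] selects indices [0, 1, 2, 3] (0->2, 1->4, 2->3, 3->13), giving [2, 4, 3, 13]. So prefix = [2, 4, 3, 13]. Then prefix[-1] = 13.

13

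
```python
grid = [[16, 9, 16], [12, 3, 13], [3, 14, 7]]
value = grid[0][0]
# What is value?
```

grid[0] = [16, 9, 16]. Taking column 0 of that row yields 16.

16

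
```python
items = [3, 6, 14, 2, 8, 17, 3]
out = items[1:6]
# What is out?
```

items has length 7. The slice items[1:6] selects indices [1, 2, 3, 4, 5] (1->6, 2->14, 3->2, 4->8, 5->17), giving [6, 14, 2, 8, 17].

[6, 14, 2, 8, 17]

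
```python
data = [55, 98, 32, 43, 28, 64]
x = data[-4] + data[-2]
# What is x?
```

data has length 6. Negative index -4 maps to positive index 6 + (-4) = 2. data[2] = 32.
data has length 6. Negative index -2 maps to positive index 6 + (-2) = 4. data[4] = 28.
Sum: 32 + 28 = 60.

60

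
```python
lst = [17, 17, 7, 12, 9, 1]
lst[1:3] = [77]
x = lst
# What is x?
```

lst starts as [17, 17, 7, 12, 9, 1] (length 6). The slice lst[1:3] covers indices [1, 2] with values [17, 7]. Replacing that slice with [77] (different length) produces [17, 77, 12, 9, 1].

[17, 77, 12, 9, 1]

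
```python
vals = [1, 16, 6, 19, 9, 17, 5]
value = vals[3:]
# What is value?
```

vals has length 7. The slice vals[3:] selects indices [3, 4, 5, 6] (3->19, 4->9, 5->17, 6->5), giving [19, 9, 17, 5].

[19, 9, 17, 5]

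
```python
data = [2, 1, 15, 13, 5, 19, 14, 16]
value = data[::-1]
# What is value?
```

data has length 8. The slice data[::-1] selects indices [7, 6, 5, 4, 3, 2, 1, 0] (7->16, 6->14, 5->19, 4->5, 3->13, 2->15, 1->1, 0->2), giving [16, 14, 19, 5, 13, 15, 1, 2].

[16, 14, 19, 5, 13, 15, 1, 2]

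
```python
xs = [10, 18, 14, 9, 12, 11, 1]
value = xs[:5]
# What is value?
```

xs has length 7. The slice xs[:5] selects indices [0, 1, 2, 3, 4] (0->10, 1->18, 2->14, 3->9, 4->12), giving [10, 18, 14, 9, 12].

[10, 18, 14, 9, 12]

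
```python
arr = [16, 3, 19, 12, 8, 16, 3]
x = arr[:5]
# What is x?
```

arr has length 7. The slice arr[:5] selects indices [0, 1, 2, 3, 4] (0->16, 1->3, 2->19, 3->12, 4->8), giving [16, 3, 19, 12, 8].

[16, 3, 19, 12, 8]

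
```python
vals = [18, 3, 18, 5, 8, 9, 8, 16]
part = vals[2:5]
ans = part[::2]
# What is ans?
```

vals has length 8. The slice vals[2:5] selects indices [2, 3, 4] (2->18, 3->5, 4->8), giving [18, 5, 8]. So part = [18, 5, 8]. part has length 3. The slice part[::2] selects indices [0, 2] (0->18, 2->8), giving [18, 8].

[18, 8]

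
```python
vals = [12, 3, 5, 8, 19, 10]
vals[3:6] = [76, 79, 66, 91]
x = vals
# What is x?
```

vals starts as [12, 3, 5, 8, 19, 10] (length 6). The slice vals[3:6] covers indices [3, 4, 5] with values [8, 19, 10]. Replacing that slice with [76, 79, 66, 91] (different length) produces [12, 3, 5, 76, 79, 66, 91].

[12, 3, 5, 76, 79, 66, 91]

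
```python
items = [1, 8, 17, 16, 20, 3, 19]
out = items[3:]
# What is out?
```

items has length 7. The slice items[3:] selects indices [3, 4, 5, 6] (3->16, 4->20, 5->3, 6->19), giving [16, 20, 3, 19].

[16, 20, 3, 19]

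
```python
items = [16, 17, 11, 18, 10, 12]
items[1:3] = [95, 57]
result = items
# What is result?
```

items starts as [16, 17, 11, 18, 10, 12] (length 6). The slice items[1:3] covers indices [1, 2] with values [17, 11]. Replacing that slice with [95, 57] (same length) produces [16, 95, 57, 18, 10, 12].

[16, 95, 57, 18, 10, 12]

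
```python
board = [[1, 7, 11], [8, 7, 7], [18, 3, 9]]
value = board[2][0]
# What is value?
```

board[2] = [18, 3, 9]. Taking column 0 of that row yields 18.

18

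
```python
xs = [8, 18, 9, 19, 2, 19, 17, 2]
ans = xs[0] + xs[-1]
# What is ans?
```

xs has length 8. xs[0] = 8.
xs has length 8. Negative index -1 maps to positive index 8 + (-1) = 7. xs[7] = 2.
Sum: 8 + 2 = 10.

10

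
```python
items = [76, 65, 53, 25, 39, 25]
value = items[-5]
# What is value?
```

items has length 6. Negative index -5 maps to positive index 6 + (-5) = 1. items[1] = 65.

65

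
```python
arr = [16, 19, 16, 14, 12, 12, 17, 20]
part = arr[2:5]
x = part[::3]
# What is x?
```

arr has length 8. The slice arr[2:5] selects indices [2, 3, 4] (2->16, 3->14, 4->12), giving [16, 14, 12]. So part = [16, 14, 12]. part has length 3. The slice part[::3] selects indices [0] (0->16), giving [16].

[16]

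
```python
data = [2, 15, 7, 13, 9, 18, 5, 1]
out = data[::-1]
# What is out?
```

data has length 8. The slice data[::-1] selects indices [7, 6, 5, 4, 3, 2, 1, 0] (7->1, 6->5, 5->18, 4->9, 3->13, 2->7, 1->15, 0->2), giving [1, 5, 18, 9, 13, 7, 15, 2].

[1, 5, 18, 9, 13, 7, 15, 2]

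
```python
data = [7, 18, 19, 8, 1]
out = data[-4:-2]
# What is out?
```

data has length 5. The slice data[-4:-2] selects indices [1, 2] (1->18, 2->19), giving [18, 19].

[18, 19]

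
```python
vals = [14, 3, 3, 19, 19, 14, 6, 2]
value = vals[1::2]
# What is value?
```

vals has length 8. The slice vals[1::2] selects indices [1, 3, 5, 7] (1->3, 3->19, 5->14, 7->2), giving [3, 19, 14, 2].

[3, 19, 14, 2]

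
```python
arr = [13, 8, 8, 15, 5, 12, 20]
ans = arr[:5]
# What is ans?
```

arr has length 7. The slice arr[:5] selects indices [0, 1, 2, 3, 4] (0->13, 1->8, 2->8, 3->15, 4->5), giving [13, 8, 8, 15, 5].

[13, 8, 8, 15, 5]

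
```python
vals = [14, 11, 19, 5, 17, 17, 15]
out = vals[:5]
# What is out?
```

vals has length 7. The slice vals[:5] selects indices [0, 1, 2, 3, 4] (0->14, 1->11, 2->19, 3->5, 4->17), giving [14, 11, 19, 5, 17].

[14, 11, 19, 5, 17]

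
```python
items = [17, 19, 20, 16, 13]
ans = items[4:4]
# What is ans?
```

items has length 5. The slice items[4:4] resolves to an empty index range, so the result is [].

[]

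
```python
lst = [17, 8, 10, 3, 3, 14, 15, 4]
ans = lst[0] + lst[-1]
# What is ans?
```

lst has length 8. lst[0] = 17.
lst has length 8. Negative index -1 maps to positive index 8 + (-1) = 7. lst[7] = 4.
Sum: 17 + 4 = 21.

21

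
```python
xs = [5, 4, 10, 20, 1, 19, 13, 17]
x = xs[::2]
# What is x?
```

xs has length 8. The slice xs[::2] selects indices [0, 2, 4, 6] (0->5, 2->10, 4->1, 6->13), giving [5, 10, 1, 13].

[5, 10, 1, 13]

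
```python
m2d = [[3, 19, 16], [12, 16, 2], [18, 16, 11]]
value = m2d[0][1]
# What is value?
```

m2d[0] = [3, 19, 16]. Taking column 1 of that row yields 19.

19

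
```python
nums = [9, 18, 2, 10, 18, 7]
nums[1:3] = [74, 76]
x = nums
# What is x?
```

nums starts as [9, 18, 2, 10, 18, 7] (length 6). The slice nums[1:3] covers indices [1, 2] with values [18, 2]. Replacing that slice with [74, 76] (same length) produces [9, 74, 76, 10, 18, 7].

[9, 74, 76, 10, 18, 7]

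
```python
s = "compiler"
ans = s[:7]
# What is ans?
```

s has length 8. The slice s[:7] selects indices [0, 1, 2, 3, 4, 5, 6] (0->'c', 1->'o', 2->'m', 3->'p', 4->'i', 5->'l', 6->'e'), giving 'compile'.

'compile'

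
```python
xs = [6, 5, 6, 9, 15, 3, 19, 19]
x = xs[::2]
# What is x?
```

xs has length 8. The slice xs[::2] selects indices [0, 2, 4, 6] (0->6, 2->6, 4->15, 6->19), giving [6, 6, 15, 19].

[6, 6, 15, 19]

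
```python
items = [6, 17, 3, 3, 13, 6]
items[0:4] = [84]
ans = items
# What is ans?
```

items starts as [6, 17, 3, 3, 13, 6] (length 6). The slice items[0:4] covers indices [0, 1, 2, 3] with values [6, 17, 3, 3]. Replacing that slice with [84] (different length) produces [84, 13, 6].

[84, 13, 6]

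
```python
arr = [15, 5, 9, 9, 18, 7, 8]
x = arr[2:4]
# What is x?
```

arr has length 7. The slice arr[2:4] selects indices [2, 3] (2->9, 3->9), giving [9, 9].

[9, 9]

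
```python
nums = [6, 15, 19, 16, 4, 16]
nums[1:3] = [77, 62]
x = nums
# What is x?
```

nums starts as [6, 15, 19, 16, 4, 16] (length 6). The slice nums[1:3] covers indices [1, 2] with values [15, 19]. Replacing that slice with [77, 62] (same length) produces [6, 77, 62, 16, 4, 16].

[6, 77, 62, 16, 4, 16]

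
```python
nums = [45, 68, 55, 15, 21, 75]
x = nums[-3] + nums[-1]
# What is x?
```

nums has length 6. Negative index -3 maps to positive index 6 + (-3) = 3. nums[3] = 15.
nums has length 6. Negative index -1 maps to positive index 6 + (-1) = 5. nums[5] = 75.
Sum: 15 + 75 = 90.

90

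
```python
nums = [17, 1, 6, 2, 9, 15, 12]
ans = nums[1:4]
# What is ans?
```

nums has length 7. The slice nums[1:4] selects indices [1, 2, 3] (1->1, 2->6, 3->2), giving [1, 6, 2].

[1, 6, 2]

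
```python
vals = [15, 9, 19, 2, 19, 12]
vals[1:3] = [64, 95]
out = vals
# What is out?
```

vals starts as [15, 9, 19, 2, 19, 12] (length 6). The slice vals[1:3] covers indices [1, 2] with values [9, 19]. Replacing that slice with [64, 95] (same length) produces [15, 64, 95, 2, 19, 12].

[15, 64, 95, 2, 19, 12]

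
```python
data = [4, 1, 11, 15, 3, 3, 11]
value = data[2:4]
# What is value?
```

data has length 7. The slice data[2:4] selects indices [2, 3] (2->11, 3->15), giving [11, 15].

[11, 15]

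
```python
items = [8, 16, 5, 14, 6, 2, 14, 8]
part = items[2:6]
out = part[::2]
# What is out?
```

items has length 8. The slice items[2:6] selects indices [2, 3, 4, 5] (2->5, 3->14, 4->6, 5->2), giving [5, 14, 6, 2]. So part = [5, 14, 6, 2]. part has length 4. The slice part[::2] selects indices [0, 2] (0->5, 2->6), giving [5, 6].

[5, 6]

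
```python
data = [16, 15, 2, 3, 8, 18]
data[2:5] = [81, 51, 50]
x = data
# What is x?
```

data starts as [16, 15, 2, 3, 8, 18] (length 6). The slice data[2:5] covers indices [2, 3, 4] with values [2, 3, 8]. Replacing that slice with [81, 51, 50] (same length) produces [16, 15, 81, 51, 50, 18].

[16, 15, 81, 51, 50, 18]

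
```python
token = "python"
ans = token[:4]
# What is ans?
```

token has length 6. The slice token[:4] selects indices [0, 1, 2, 3] (0->'p', 1->'y', 2->'t', 3->'h'), giving 'pyth'.

'pyth'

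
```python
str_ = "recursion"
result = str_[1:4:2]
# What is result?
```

str_ has length 9. The slice str_[1:4:2] selects indices [1, 3] (1->'e', 3->'u'), giving 'eu'.

'eu'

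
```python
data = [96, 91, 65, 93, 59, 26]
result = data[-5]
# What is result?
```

data has length 6. Negative index -5 maps to positive index 6 + (-5) = 1. data[1] = 91.

91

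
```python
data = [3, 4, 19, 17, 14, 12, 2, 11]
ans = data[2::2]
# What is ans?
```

data has length 8. The slice data[2::2] selects indices [2, 4, 6] (2->19, 4->14, 6->2), giving [19, 14, 2].

[19, 14, 2]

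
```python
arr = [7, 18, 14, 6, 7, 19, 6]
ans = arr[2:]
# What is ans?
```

arr has length 7. The slice arr[2:] selects indices [2, 3, 4, 5, 6] (2->14, 3->6, 4->7, 5->19, 6->6), giving [14, 6, 7, 19, 6].

[14, 6, 7, 19, 6]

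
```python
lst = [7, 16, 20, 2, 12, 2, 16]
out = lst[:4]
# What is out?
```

lst has length 7. The slice lst[:4] selects indices [0, 1, 2, 3] (0->7, 1->16, 2->20, 3->2), giving [7, 16, 20, 2].

[7, 16, 20, 2]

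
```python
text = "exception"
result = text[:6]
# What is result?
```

text has length 9. The slice text[:6] selects indices [0, 1, 2, 3, 4, 5] (0->'e', 1->'x', 2->'c', 3->'e', 4->'p', 5->'t'), giving 'except'.

'except'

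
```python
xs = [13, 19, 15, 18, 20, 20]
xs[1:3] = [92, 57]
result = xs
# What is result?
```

xs starts as [13, 19, 15, 18, 20, 20] (length 6). The slice xs[1:3] covers indices [1, 2] with values [19, 15]. Replacing that slice with [92, 57] (same length) produces [13, 92, 57, 18, 20, 20].

[13, 92, 57, 18, 20, 20]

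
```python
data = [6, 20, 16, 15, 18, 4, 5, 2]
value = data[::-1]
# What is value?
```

data has length 8. The slice data[::-1] selects indices [7, 6, 5, 4, 3, 2, 1, 0] (7->2, 6->5, 5->4, 4->18, 3->15, 2->16, 1->20, 0->6), giving [2, 5, 4, 18, 15, 16, 20, 6].

[2, 5, 4, 18, 15, 16, 20, 6]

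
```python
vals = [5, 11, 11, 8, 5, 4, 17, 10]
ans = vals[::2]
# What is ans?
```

vals has length 8. The slice vals[::2] selects indices [0, 2, 4, 6] (0->5, 2->11, 4->5, 6->17), giving [5, 11, 5, 17].

[5, 11, 5, 17]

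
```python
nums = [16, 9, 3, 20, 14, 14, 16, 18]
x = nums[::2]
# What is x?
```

nums has length 8. The slice nums[::2] selects indices [0, 2, 4, 6] (0->16, 2->3, 4->14, 6->16), giving [16, 3, 14, 16].

[16, 3, 14, 16]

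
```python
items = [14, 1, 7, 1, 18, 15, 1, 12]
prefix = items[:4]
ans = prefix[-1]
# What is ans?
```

items has length 8. The slice items[:4] selects indices [0, 1, 2, 3] (0->14, 1->1, 2->7, 3->1), giving [14, 1, 7, 1]. So prefix = [14, 1, 7, 1]. Then prefix[-1] = 1.

1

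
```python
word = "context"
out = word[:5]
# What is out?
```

word has length 7. The slice word[:5] selects indices [0, 1, 2, 3, 4] (0->'c', 1->'o', 2->'n', 3->'t', 4->'e'), giving 'conte'.

'conte'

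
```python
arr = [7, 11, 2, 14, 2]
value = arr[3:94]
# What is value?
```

arr has length 5. The slice arr[3:94] selects indices [3, 4] (3->14, 4->2), giving [14, 2].

[14, 2]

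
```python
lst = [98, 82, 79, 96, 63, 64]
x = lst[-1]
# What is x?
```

lst has length 6. Negative index -1 maps to positive index 6 + (-1) = 5. lst[5] = 64.

64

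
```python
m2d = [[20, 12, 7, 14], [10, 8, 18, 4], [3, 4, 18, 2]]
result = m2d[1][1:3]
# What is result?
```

m2d[1] = [10, 8, 18, 4]. m2d[1] has length 4. The slice m2d[1][1:3] selects indices [1, 2] (1->8, 2->18), giving [8, 18].

[8, 18]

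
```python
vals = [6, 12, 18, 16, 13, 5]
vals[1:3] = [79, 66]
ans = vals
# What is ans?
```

vals starts as [6, 12, 18, 16, 13, 5] (length 6). The slice vals[1:3] covers indices [1, 2] with values [12, 18]. Replacing that slice with [79, 66] (same length) produces [6, 79, 66, 16, 13, 5].

[6, 79, 66, 16, 13, 5]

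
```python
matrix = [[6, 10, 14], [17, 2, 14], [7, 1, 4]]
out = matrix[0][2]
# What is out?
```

matrix[0] = [6, 10, 14]. Taking column 2 of that row yields 14.

14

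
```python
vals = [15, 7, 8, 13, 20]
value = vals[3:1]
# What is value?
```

vals has length 5. The slice vals[3:1] resolves to an empty index range, so the result is [].

[]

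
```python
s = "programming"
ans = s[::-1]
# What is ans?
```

s has length 11. The slice s[::-1] selects indices [10, 9, 8, 7, 6, 5, 4, 3, 2, 1, 0] (10->'g', 9->'n', 8->'i', 7->'m', 6->'m', 5->'a', 4->'r', 3->'g', 2->'o', 1->'r', 0->'p'), giving 'gnimmargorp'.

'gnimmargorp'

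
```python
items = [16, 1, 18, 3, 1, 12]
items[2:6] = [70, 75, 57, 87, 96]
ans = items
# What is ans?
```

items starts as [16, 1, 18, 3, 1, 12] (length 6). The slice items[2:6] covers indices [2, 3, 4, 5] with values [18, 3, 1, 12]. Replacing that slice with [70, 75, 57, 87, 96] (different length) produces [16, 1, 70, 75, 57, 87, 96].

[16, 1, 70, 75, 57, 87, 96]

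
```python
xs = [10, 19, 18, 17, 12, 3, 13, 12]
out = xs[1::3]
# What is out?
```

xs has length 8. The slice xs[1::3] selects indices [1, 4, 7] (1->19, 4->12, 7->12), giving [19, 12, 12].

[19, 12, 12]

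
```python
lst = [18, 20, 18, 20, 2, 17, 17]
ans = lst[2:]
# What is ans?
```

lst has length 7. The slice lst[2:] selects indices [2, 3, 4, 5, 6] (2->18, 3->20, 4->2, 5->17, 6->17), giving [18, 20, 2, 17, 17].

[18, 20, 2, 17, 17]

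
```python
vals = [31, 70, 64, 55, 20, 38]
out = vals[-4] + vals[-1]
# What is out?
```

vals has length 6. Negative index -4 maps to positive index 6 + (-4) = 2. vals[2] = 64.
vals has length 6. Negative index -1 maps to positive index 6 + (-1) = 5. vals[5] = 38.
Sum: 64 + 38 = 102.

102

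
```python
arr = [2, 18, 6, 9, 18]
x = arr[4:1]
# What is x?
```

arr has length 5. The slice arr[4:1] resolves to an empty index range, so the result is [].

[]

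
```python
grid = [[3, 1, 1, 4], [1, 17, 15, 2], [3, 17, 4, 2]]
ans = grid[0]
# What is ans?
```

grid has 3 rows. Row 0 is [3, 1, 1, 4].

[3, 1, 1, 4]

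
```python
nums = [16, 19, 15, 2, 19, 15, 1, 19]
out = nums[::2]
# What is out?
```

nums has length 8. The slice nums[::2] selects indices [0, 2, 4, 6] (0->16, 2->15, 4->19, 6->1), giving [16, 15, 19, 1].

[16, 15, 19, 1]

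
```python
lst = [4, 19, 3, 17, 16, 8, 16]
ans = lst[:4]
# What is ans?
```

lst has length 7. The slice lst[:4] selects indices [0, 1, 2, 3] (0->4, 1->19, 2->3, 3->17), giving [4, 19, 3, 17].

[4, 19, 3, 17]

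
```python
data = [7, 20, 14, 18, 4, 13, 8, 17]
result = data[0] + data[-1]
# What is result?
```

data has length 8. data[0] = 7.
data has length 8. Negative index -1 maps to positive index 8 + (-1) = 7. data[7] = 17.
Sum: 7 + 17 = 24.

24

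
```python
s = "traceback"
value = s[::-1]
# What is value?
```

s has length 9. The slice s[::-1] selects indices [8, 7, 6, 5, 4, 3, 2, 1, 0] (8->'k', 7->'c', 6->'a', 5->'b', 4->'e', 3->'c', 2->'a', 1->'r', 0->'t'), giving 'kcabecart'.

'kcabecart'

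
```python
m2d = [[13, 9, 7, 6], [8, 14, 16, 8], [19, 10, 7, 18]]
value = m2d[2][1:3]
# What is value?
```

m2d[2] = [19, 10, 7, 18]. m2d[2] has length 4. The slice m2d[2][1:3] selects indices [1, 2] (1->10, 2->7), giving [10, 7].

[10, 7]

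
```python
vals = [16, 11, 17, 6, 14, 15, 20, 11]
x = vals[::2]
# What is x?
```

vals has length 8. The slice vals[::2] selects indices [0, 2, 4, 6] (0->16, 2->17, 4->14, 6->20), giving [16, 17, 14, 20].

[16, 17, 14, 20]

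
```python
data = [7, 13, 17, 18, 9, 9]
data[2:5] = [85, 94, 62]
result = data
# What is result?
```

data starts as [7, 13, 17, 18, 9, 9] (length 6). The slice data[2:5] covers indices [2, 3, 4] with values [17, 18, 9]. Replacing that slice with [85, 94, 62] (same length) produces [7, 13, 85, 94, 62, 9].

[7, 13, 85, 94, 62, 9]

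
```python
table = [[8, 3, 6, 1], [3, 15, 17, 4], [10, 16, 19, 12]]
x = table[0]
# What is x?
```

table has 3 rows. Row 0 is [8, 3, 6, 1].

[8, 3, 6, 1]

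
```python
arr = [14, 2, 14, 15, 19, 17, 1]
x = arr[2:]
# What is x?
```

arr has length 7. The slice arr[2:] selects indices [2, 3, 4, 5, 6] (2->14, 3->15, 4->19, 5->17, 6->1), giving [14, 15, 19, 17, 1].

[14, 15, 19, 17, 1]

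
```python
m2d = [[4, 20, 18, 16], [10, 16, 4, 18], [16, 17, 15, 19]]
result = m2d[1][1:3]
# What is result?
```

m2d[1] = [10, 16, 4, 18]. m2d[1] has length 4. The slice m2d[1][1:3] selects indices [1, 2] (1->16, 2->4), giving [16, 4].

[16, 4]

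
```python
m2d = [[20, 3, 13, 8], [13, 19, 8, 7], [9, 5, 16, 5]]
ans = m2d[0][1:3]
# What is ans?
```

m2d[0] = [20, 3, 13, 8]. m2d[0] has length 4. The slice m2d[0][1:3] selects indices [1, 2] (1->3, 2->13), giving [3, 13].

[3, 13]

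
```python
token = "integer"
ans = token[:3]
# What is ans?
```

token has length 7. The slice token[:3] selects indices [0, 1, 2] (0->'i', 1->'n', 2->'t'), giving 'int'.

'int'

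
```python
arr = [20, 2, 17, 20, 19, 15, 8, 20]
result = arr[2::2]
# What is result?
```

arr has length 8. The slice arr[2::2] selects indices [2, 4, 6] (2->17, 4->19, 6->8), giving [17, 19, 8].

[17, 19, 8]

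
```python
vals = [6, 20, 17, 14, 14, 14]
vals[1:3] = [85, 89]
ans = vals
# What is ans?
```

vals starts as [6, 20, 17, 14, 14, 14] (length 6). The slice vals[1:3] covers indices [1, 2] with values [20, 17]. Replacing that slice with [85, 89] (same length) produces [6, 85, 89, 14, 14, 14].

[6, 85, 89, 14, 14, 14]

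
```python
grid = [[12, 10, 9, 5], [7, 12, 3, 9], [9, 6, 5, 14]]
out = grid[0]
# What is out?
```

grid has 3 rows. Row 0 is [12, 10, 9, 5].

[12, 10, 9, 5]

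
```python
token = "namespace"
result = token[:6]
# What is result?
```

token has length 9. The slice token[:6] selects indices [0, 1, 2, 3, 4, 5] (0->'n', 1->'a', 2->'m', 3->'e', 4->'s', 5->'p'), giving 'namesp'.

'namesp'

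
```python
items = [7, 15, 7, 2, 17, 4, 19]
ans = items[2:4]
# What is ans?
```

items has length 7. The slice items[2:4] selects indices [2, 3] (2->7, 3->2), giving [7, 2].

[7, 2]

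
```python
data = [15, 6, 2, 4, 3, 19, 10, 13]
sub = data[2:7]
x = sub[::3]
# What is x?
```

data has length 8. The slice data[2:7] selects indices [2, 3, 4, 5, 6] (2->2, 3->4, 4->3, 5->19, 6->10), giving [2, 4, 3, 19, 10]. So sub = [2, 4, 3, 19, 10]. sub has length 5. The slice sub[::3] selects indices [0, 3] (0->2, 3->19), giving [2, 19].

[2, 19]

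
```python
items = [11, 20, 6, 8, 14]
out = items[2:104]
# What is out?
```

items has length 5. The slice items[2:104] selects indices [2, 3, 4] (2->6, 3->8, 4->14), giving [6, 8, 14].

[6, 8, 14]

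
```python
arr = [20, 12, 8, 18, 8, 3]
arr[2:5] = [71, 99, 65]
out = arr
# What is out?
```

arr starts as [20, 12, 8, 18, 8, 3] (length 6). The slice arr[2:5] covers indices [2, 3, 4] with values [8, 18, 8]. Replacing that slice with [71, 99, 65] (same length) produces [20, 12, 71, 99, 65, 3].

[20, 12, 71, 99, 65, 3]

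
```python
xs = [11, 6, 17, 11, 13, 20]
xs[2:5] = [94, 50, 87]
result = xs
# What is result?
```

xs starts as [11, 6, 17, 11, 13, 20] (length 6). The slice xs[2:5] covers indices [2, 3, 4] with values [17, 11, 13]. Replacing that slice with [94, 50, 87] (same length) produces [11, 6, 94, 50, 87, 20].

[11, 6, 94, 50, 87, 20]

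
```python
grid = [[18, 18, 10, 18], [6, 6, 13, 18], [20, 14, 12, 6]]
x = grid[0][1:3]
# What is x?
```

grid[0] = [18, 18, 10, 18]. grid[0] has length 4. The slice grid[0][1:3] selects indices [1, 2] (1->18, 2->10), giving [18, 10].

[18, 10]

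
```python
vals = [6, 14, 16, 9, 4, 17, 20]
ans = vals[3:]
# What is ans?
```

vals has length 7. The slice vals[3:] selects indices [3, 4, 5, 6] (3->9, 4->4, 5->17, 6->20), giving [9, 4, 17, 20].

[9, 4, 17, 20]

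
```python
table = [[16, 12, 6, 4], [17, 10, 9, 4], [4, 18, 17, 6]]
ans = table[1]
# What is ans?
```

table has 3 rows. Row 1 is [17, 10, 9, 4].

[17, 10, 9, 4]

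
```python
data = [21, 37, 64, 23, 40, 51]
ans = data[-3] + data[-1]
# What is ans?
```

data has length 6. Negative index -3 maps to positive index 6 + (-3) = 3. data[3] = 23.
data has length 6. Negative index -1 maps to positive index 6 + (-1) = 5. data[5] = 51.
Sum: 23 + 51 = 74.

74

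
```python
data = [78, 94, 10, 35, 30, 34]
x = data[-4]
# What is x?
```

data has length 6. Negative index -4 maps to positive index 6 + (-4) = 2. data[2] = 10.

10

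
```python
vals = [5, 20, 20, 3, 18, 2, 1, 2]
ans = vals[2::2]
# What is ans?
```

vals has length 8. The slice vals[2::2] selects indices [2, 4, 6] (2->20, 4->18, 6->1), giving [20, 18, 1].

[20, 18, 1]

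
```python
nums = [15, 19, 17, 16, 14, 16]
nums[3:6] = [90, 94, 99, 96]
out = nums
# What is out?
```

nums starts as [15, 19, 17, 16, 14, 16] (length 6). The slice nums[3:6] covers indices [3, 4, 5] with values [16, 14, 16]. Replacing that slice with [90, 94, 99, 96] (different length) produces [15, 19, 17, 90, 94, 99, 96].

[15, 19, 17, 90, 94, 99, 96]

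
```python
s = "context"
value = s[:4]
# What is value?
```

s has length 7. The slice s[:4] selects indices [0, 1, 2, 3] (0->'c', 1->'o', 2->'n', 3->'t'), giving 'cont'.

'cont'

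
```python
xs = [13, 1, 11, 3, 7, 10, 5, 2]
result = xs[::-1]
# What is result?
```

xs has length 8. The slice xs[::-1] selects indices [7, 6, 5, 4, 3, 2, 1, 0] (7->2, 6->5, 5->10, 4->7, 3->3, 2->11, 1->1, 0->13), giving [2, 5, 10, 7, 3, 11, 1, 13].

[2, 5, 10, 7, 3, 11, 1, 13]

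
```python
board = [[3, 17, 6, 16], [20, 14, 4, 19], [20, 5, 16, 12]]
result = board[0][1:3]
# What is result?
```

board[0] = [3, 17, 6, 16]. board[0] has length 4. The slice board[0][1:3] selects indices [1, 2] (1->17, 2->6), giving [17, 6].

[17, 6]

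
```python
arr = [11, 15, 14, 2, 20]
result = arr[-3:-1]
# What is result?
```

arr has length 5. The slice arr[-3:-1] selects indices [2, 3] (2->14, 3->2), giving [14, 2].

[14, 2]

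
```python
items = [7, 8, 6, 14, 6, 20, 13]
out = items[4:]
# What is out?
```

items has length 7. The slice items[4:] selects indices [4, 5, 6] (4->6, 5->20, 6->13), giving [6, 20, 13].

[6, 20, 13]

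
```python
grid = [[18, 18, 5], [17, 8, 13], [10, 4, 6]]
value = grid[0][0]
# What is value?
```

grid[0] = [18, 18, 5]. Taking column 0 of that row yields 18.

18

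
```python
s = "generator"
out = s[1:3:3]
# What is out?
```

s has length 9. The slice s[1:3:3] selects indices [1] (1->'e'), giving 'e'.

'e'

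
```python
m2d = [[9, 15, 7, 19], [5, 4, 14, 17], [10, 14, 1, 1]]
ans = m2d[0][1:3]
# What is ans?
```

m2d[0] = [9, 15, 7, 19]. m2d[0] has length 4. The slice m2d[0][1:3] selects indices [1, 2] (1->15, 2->7), giving [15, 7].

[15, 7]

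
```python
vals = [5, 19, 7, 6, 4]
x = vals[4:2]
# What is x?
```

vals has length 5. The slice vals[4:2] resolves to an empty index range, so the result is [].

[]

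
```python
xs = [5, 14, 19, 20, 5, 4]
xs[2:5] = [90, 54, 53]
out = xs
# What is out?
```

xs starts as [5, 14, 19, 20, 5, 4] (length 6). The slice xs[2:5] covers indices [2, 3, 4] with values [19, 20, 5]. Replacing that slice with [90, 54, 53] (same length) produces [5, 14, 90, 54, 53, 4].

[5, 14, 90, 54, 53, 4]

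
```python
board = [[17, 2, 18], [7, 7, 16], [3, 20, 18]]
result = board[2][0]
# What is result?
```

board[2] = [3, 20, 18]. Taking column 0 of that row yields 3.

3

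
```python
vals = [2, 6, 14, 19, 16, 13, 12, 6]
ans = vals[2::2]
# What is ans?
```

vals has length 8. The slice vals[2::2] selects indices [2, 4, 6] (2->14, 4->16, 6->12), giving [14, 16, 12].

[14, 16, 12]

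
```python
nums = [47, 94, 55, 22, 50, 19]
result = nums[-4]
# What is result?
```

nums has length 6. Negative index -4 maps to positive index 6 + (-4) = 2. nums[2] = 55.

55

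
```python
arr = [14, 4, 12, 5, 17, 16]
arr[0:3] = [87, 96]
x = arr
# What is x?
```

arr starts as [14, 4, 12, 5, 17, 16] (length 6). The slice arr[0:3] covers indices [0, 1, 2] with values [14, 4, 12]. Replacing that slice with [87, 96] (different length) produces [87, 96, 5, 17, 16].

[87, 96, 5, 17, 16]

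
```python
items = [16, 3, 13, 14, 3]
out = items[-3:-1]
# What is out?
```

items has length 5. The slice items[-3:-1] selects indices [2, 3] (2->13, 3->14), giving [13, 14].

[13, 14]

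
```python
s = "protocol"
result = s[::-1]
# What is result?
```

s has length 8. The slice s[::-1] selects indices [7, 6, 5, 4, 3, 2, 1, 0] (7->'l', 6->'o', 5->'c', 4->'o', 3->'t', 2->'o', 1->'r', 0->'p'), giving 'locotorp'.

'locotorp'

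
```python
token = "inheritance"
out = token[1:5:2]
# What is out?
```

token has length 11. The slice token[1:5:2] selects indices [1, 3] (1->'n', 3->'e'), giving 'ne'.

'ne'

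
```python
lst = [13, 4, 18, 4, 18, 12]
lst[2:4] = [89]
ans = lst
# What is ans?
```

lst starts as [13, 4, 18, 4, 18, 12] (length 6). The slice lst[2:4] covers indices [2, 3] with values [18, 4]. Replacing that slice with [89] (different length) produces [13, 4, 89, 18, 12].

[13, 4, 89, 18, 12]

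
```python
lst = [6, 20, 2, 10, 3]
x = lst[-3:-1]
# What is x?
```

lst has length 5. The slice lst[-3:-1] selects indices [2, 3] (2->2, 3->10), giving [2, 10].

[2, 10]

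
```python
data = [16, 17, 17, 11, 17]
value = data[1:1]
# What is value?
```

data has length 5. The slice data[1:1] resolves to an empty index range, so the result is [].

[]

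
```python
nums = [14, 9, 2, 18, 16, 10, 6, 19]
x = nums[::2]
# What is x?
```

nums has length 8. The slice nums[::2] selects indices [0, 2, 4, 6] (0->14, 2->2, 4->16, 6->6), giving [14, 2, 16, 6].

[14, 2, 16, 6]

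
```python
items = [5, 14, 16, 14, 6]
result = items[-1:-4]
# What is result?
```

items has length 5. The slice items[-1:-4] resolves to an empty index range, so the result is [].

[]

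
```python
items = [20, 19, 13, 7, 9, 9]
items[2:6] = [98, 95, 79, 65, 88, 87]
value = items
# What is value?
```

items starts as [20, 19, 13, 7, 9, 9] (length 6). The slice items[2:6] covers indices [2, 3, 4, 5] with values [13, 7, 9, 9]. Replacing that slice with [98, 95, 79, 65, 88, 87] (different length) produces [20, 19, 98, 95, 79, 65, 88, 87].

[20, 19, 98, 95, 79, 65, 88, 87]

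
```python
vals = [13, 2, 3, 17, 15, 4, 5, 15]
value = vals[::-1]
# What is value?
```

vals has length 8. The slice vals[::-1] selects indices [7, 6, 5, 4, 3, 2, 1, 0] (7->15, 6->5, 5->4, 4->15, 3->17, 2->3, 1->2, 0->13), giving [15, 5, 4, 15, 17, 3, 2, 13].

[15, 5, 4, 15, 17, 3, 2, 13]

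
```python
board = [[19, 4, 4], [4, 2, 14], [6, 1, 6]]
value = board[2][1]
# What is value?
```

board[2] = [6, 1, 6]. Taking column 1 of that row yields 1.

1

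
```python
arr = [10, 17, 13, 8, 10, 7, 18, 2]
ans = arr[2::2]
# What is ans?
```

arr has length 8. The slice arr[2::2] selects indices [2, 4, 6] (2->13, 4->10, 6->18), giving [13, 10, 18].

[13, 10, 18]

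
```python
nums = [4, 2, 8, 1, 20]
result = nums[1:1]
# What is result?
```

nums has length 5. The slice nums[1:1] resolves to an empty index range, so the result is [].

[]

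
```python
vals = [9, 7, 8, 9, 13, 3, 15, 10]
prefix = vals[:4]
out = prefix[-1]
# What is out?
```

vals has length 8. The slice vals[:4] selects indices [0, 1, 2, 3] (0->9, 1->7, 2->8, 3->9), giving [9, 7, 8, 9]. So prefix = [9, 7, 8, 9]. Then prefix[-1] = 9.

9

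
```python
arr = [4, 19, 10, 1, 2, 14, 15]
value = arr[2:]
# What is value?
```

arr has length 7. The slice arr[2:] selects indices [2, 3, 4, 5, 6] (2->10, 3->1, 4->2, 5->14, 6->15), giving [10, 1, 2, 14, 15].

[10, 1, 2, 14, 15]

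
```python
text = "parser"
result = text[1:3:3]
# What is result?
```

text has length 6. The slice text[1:3:3] selects indices [1] (1->'a'), giving 'a'.

'a'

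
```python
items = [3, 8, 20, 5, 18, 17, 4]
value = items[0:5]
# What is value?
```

items has length 7. The slice items[0:5] selects indices [0, 1, 2, 3, 4] (0->3, 1->8, 2->20, 3->5, 4->18), giving [3, 8, 20, 5, 18].

[3, 8, 20, 5, 18]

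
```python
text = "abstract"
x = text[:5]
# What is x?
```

text has length 8. The slice text[:5] selects indices [0, 1, 2, 3, 4] (0->'a', 1->'b', 2->'s', 3->'t', 4->'r'), giving 'abstr'.

'abstr'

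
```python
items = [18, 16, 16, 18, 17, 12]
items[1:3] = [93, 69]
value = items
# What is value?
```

items starts as [18, 16, 16, 18, 17, 12] (length 6). The slice items[1:3] covers indices [1, 2] with values [16, 16]. Replacing that slice with [93, 69] (same length) produces [18, 93, 69, 18, 17, 12].

[18, 93, 69, 18, 17, 12]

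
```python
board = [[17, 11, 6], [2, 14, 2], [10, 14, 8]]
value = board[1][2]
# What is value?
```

board[1] = [2, 14, 2]. Taking column 2 of that row yields 2.

2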